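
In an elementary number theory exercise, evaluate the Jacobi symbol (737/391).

(737/391)
  = (346/391)    [737 ≡ 346 mod 391]
  = (173/391)    [391 ≡ 7 mod 8 ⇒ (2/391) = +1]
  = (391/173)    [QR: 173 ≡ 1 mod 4, sign kept]
  = (45/173)    [391 ≡ 45 mod 173]
  = (173/45)    [QR: 45 ≡ 1 mod 4, sign kept]
  = (38/45)    [173 ≡ 38 mod 45]
  = -(19/45)    [45 ≡ 5 mod 8 ⇒ (2/45) = -1]
  = -(45/19)    [QR: 45 ≡ 1 mod 4, sign kept]
  = -(7/19)    [45 ≡ 7 mod 19]
  = (19/7)    [QR: both ≡ 3 mod 4, sign flips]
  = (5/7)    [19 ≡ 5 mod 7]
  = (7/5)    [QR: 5 ≡ 1 mod 4, sign kept]
  = (2/5)    [7 ≡ 2 mod 5]
  = -(1/5)    [5 ≡ 5 mod 8 ⇒ (2/5) = -1]
  = -1    [(1/5) = 1]

-1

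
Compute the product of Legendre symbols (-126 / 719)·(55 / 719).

1

By multiplicativity, (-126·55 / 719) = (-126 / 719)·(55 / 719).
First factor (-126 / 719):
(-126 / 719)
  = (593 / 719)    [-126 ≡ 593 mod 719]
  = (719 / 593)    [QR: 593 ≡ 1 mod 4, sign kept]
  = (126 / 593)    [719 ≡ 126 mod 593]
  = (63 / 593)    [593 ≡ 1 mod 8 ⇒ (2 / 593) = +1]
  = (593 / 63)    [QR: 593 ≡ 1 mod 4, sign kept]
  = (26 / 63)    [593 ≡ 26 mod 63]
  = (13 / 63)    [63 ≡ 7 mod 8 ⇒ (2 / 63) = +1]
  = (63 / 13)    [QR: 13 ≡ 1 mod 4, sign kept]
  = (11 / 13)    [63 ≡ 11 mod 13]
  = (13 / 11)    [QR: 13 ≡ 1 mod 4, sign kept]
  = (2 / 11)    [13 ≡ 2 mod 11]
  = -(1 / 11)    [11 ≡ 3 mod 8 ⇒ (2 / 11) = -1]
  = -1    [(1 / 11) = 1]
Second factor (55 / 719):
(55 / 719)
  = -(719 / 55)    [QR: both ≡ 3 mod 4, sign flips]
  = -(4 / 55)    [719 ≡ 4 mod 55]
  = -(1 / 55)    [55 ≡ 7 mod 8 ⇒ (2 / 55)^2 = +1]
  = -1    [(1 / 55) = 1]
Product: (-1)·(-1) = 1.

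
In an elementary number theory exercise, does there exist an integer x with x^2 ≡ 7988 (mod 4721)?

Reduce the numerator: 7988 ≡ 3267 (mod 4721), so (7988/4721) = (3267/4721).
4721 ≡ 1 (mod 4), so quadratic reciprocity gives (3267/4721) = (4721/3267). Reduce: 4721 ≡ 1454 (mod 3267). Now have (1454/3267).
Factor out 2: 1454 = 2·727. Since 3267 ≡ 3 (mod 8), (2/3267) = -1. Now have -(727/3267).
Both 727 ≡ 3 and 3267 ≡ 3 (mod 4), so reciprocity gives (727/3267) = -(3267/727). Reduce: 3267 ≡ 359 (mod 727). Now have (359/727).
Both 359 ≡ 3 and 727 ≡ 3 (mod 4), so reciprocity gives (359/727) = -(727/359). Reduce: 727 ≡ 9 (mod 359). Now have -(9/359).
9 ≡ 1 (mod 4), so quadratic reciprocity gives (9/359) = (359/9). Reduce: 359 ≡ 8 (mod 9). Now have -(8/9).
Factor out 2: 8 = 2^3. Since 9 ≡ 1 (mod 8), (2/9) = +1, and (2/9)^3 = +1. Now have -(1/9).
(1/9) = 1. Collecting the sign factors: -1.
The Legendre symbol is -1, so x^2 ≡ 7988 (mod 4721) has no solution.

no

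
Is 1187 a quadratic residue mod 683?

Reduce the numerator: 1187 ≡ 504 (mod 683), so (1187/683) = (504/683).
Factor out 2: 504 = 2^3·63. Since 683 ≡ 3 (mod 8), (2/683) = -1, and (2/683)^3 = -1. Now have -(63/683).
Both 63 ≡ 3 and 683 ≡ 3 (mod 4), so reciprocity gives (63/683) = -(683/63). Reduce: 683 ≡ 53 (mod 63). Now have (53/63).
53 ≡ 1 (mod 4), so quadratic reciprocity gives (53/63) = (63/53). Reduce: 63 ≡ 10 (mod 53). Now have (10/53).
Factor out 2: 10 = 2·5. Since 53 ≡ 5 (mod 8), (2/53) = -1. Now have -(5/53).
5 ≡ 1 (mod 4), so quadratic reciprocity gives (5/53) = (53/5). Reduce: 53 ≡ 3 (mod 5). Now have -(3/5).
5 ≡ 1 (mod 4), so quadratic reciprocity gives (3/5) = (5/3). Reduce: 5 ≡ 2 (mod 3). Now have -(2/3).
Factor out 2: 2 = 2. Since 3 ≡ 3 (mod 8), (2/3) = -1. Now have (1/3).
(1/3) = 1. Collecting the sign factors: 1.
The Legendre symbol is 1, so x^2 ≡ 1187 (mod 683) has solution.

yes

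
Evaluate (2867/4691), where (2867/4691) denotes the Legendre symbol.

Both 2867 ≡ 3 and 4691 ≡ 3 (mod 4), so reciprocity gives (2867/4691) = -(4691/2867). Reduce: 4691 ≡ 1824 (mod 2867). Now have -(1824/2867).
Factor out 2: 1824 = 2^5·57. Since 2867 ≡ 3 (mod 8), (2/2867) = -1, and (2/2867)^5 = -1. Now have (57/2867).
57 ≡ 1 (mod 4), so quadratic reciprocity gives (57/2867) = (2867/57). Reduce: 2867 ≡ 17 (mod 57). Now have (17/57).
17 ≡ 1 (mod 4), so quadratic reciprocity gives (17/57) = (57/17). Reduce: 57 ≡ 6 (mod 17). Now have (6/17).
Factor out 2: 6 = 2·3. Since 17 ≡ 1 (mod 8), (2/17) = +1. Now have (3/17).
17 ≡ 1 (mod 4), so quadratic reciprocity gives (3/17) = (17/3). Reduce: 17 ≡ 2 (mod 3). Now have (2/3).
Factor out 2: 2 = 2. Since 3 ≡ 3 (mod 8), (2/3) = -1. Now have -(1/3).
(1/3) = 1. Collecting the sign factors: -1.

-1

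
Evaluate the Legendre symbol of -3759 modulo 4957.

Pull out -1: (-3759/4957) = (-1/4957)·(3759/4957). Since 4957 ≡ 1 (mod 4), (-1/4957) = +1. Now have (3759/4957).
4957 ≡ 1 (mod 4), so quadratic reciprocity gives (3759/4957) = (4957/3759). Reduce: 4957 ≡ 1198 (mod 3759). Now have (1198/3759).
Factor out 2: 1198 = 2·599. Since 3759 ≡ 7 (mod 8), (2/3759) = +1. Now have (599/3759).
Both 599 ≡ 3 and 3759 ≡ 3 (mod 4), so reciprocity gives (599/3759) = -(3759/599). Reduce: 3759 ≡ 165 (mod 599). Now have -(165/599).
165 ≡ 1 (mod 4), so quadratic reciprocity gives (165/599) = (599/165). Reduce: 599 ≡ 104 (mod 165). Now have -(104/165).
Factor out 2: 104 = 2^3·13. Since 165 ≡ 5 (mod 8), (2/165) = -1, and (2/165)^3 = -1. Now have (13/165).
13 ≡ 1 (mod 4), so quadratic reciprocity gives (13/165) = (165/13). Reduce: 165 ≡ 9 (mod 13). Now have (9/13).
9 ≡ 1 (mod 4), so quadratic reciprocity gives (9/13) = (13/9). Reduce: 13 ≡ 4 (mod 9). Now have (4/9).
Factor out 2: 4 = 2^2. Since 9 ≡ 1 (mod 8), (2/9) = +1, and (2/9)^2 = +1. Now have (1/9).
(1/9) = 1. Collecting the sign factors: 1.

1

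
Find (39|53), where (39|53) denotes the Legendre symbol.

(39|53)
  = (53|39)    [QR: 53 ≡ 1 mod 4, sign kept]
  = (14|39)    [53 ≡ 14 mod 39]
  = (7|39)    [39 ≡ 7 mod 8 ⇒ (2|39) = +1]
  = -(39|7)    [QR: both ≡ 3 mod 4, sign flips]
  = -(4|7)    [39 ≡ 4 mod 7]
  = -(1|7)    [7 ≡ 7 mod 8 ⇒ (2|7)^2 = +1]
  = -1    [(1|7) = 1]

-1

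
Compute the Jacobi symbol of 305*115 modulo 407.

-1

By multiplicativity, (305·115/407) = (305/407)·(115/407).
First factor (305/407):
305 ≡ 1 (mod 4), so quadratic reciprocity gives (305/407) = (407/305). Reduce: 407 ≡ 102 (mod 305). Now have (102/305).
Factor out 2: 102 = 2·51. Since 305 ≡ 1 (mod 8), (2/305) = +1. Now have (51/305).
305 ≡ 1 (mod 4), so quadratic reciprocity gives (51/305) = (305/51). Reduce: 305 ≡ 50 (mod 51). Now have (50/51).
Factor out 2: 50 = 2·25. Since 51 ≡ 3 (mod 8), (2/51) = -1. Now have -(25/51).
25 ≡ 1 (mod 4), so quadratic reciprocity gives (25/51) = (51/25). Reduce: 51 ≡ 1 (mod 25). Now have -(1/25).
(1/25) = 1. Collecting the sign factors: -1.
Second factor (115/407):
Both 115 ≡ 3 and 407 ≡ 3 (mod 4), so reciprocity gives (115/407) = -(407/115). Reduce: 407 ≡ 62 (mod 115). Now have -(62/115).
Factor out 2: 62 = 2·31. Since 115 ≡ 3 (mod 8), (2/115) = -1. Now have (31/115).
Both 31 ≡ 3 and 115 ≡ 3 (mod 4), so reciprocity gives (31/115) = -(115/31). Reduce: 115 ≡ 22 (mod 31). Now have -(22/31).
Factor out 2: 22 = 2·11. Since 31 ≡ 7 (mod 8), (2/31) = +1. Now have -(11/31).
Both 11 ≡ 3 and 31 ≡ 3 (mod 4), so reciprocity gives (11/31) = -(31/11). Reduce: 31 ≡ 9 (mod 11). Now have (9/11).
9 ≡ 1 (mod 4), so quadratic reciprocity gives (9/11) = (11/9). Reduce: 11 ≡ 2 (mod 9). Now have (2/9).
Factor out 2: 2 = 2. Since 9 ≡ 1 (mod 8), (2/9) = +1. Now have (1/9).
(1/9) = 1. Collecting the sign factors: 1.
Product: (-1)·(1) = -1.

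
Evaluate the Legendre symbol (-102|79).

(-102|79)
  = -(102|79)    [79 ≡ 3 mod 4 ⇒ (-1|79) = -1]
  = -(23|79)    [102 ≡ 23 mod 79]
  = (79|23)    [QR: both ≡ 3 mod 4, sign flips]
  = (10|23)    [79 ≡ 10 mod 23]
  = (5|23)    [23 ≡ 7 mod 8 ⇒ (2|23) = +1]
  = (23|5)    [QR: 5 ≡ 1 mod 4, sign kept]
  = (3|5)    [23 ≡ 3 mod 5]
  = (5|3)    [QR: 5 ≡ 1 mod 4, sign kept]
  = (2|3)    [5 ≡ 2 mod 3]
  = -(1|3)    [3 ≡ 3 mod 8 ⇒ (2|3) = -1]
  = -1    [(1|3) = 1]

-1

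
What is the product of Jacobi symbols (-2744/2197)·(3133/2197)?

By multiplicativity, (-2744·3133/2197) = (-2744/2197)·(3133/2197).
First factor (-2744/2197):
(-2744/2197)
  = (2744/2197)    [2197 ≡ 1 mod 4 ⇒ (-1/2197) = +1]
  = (547/2197)    [2744 ≡ 547 mod 2197]
  = (2197/547)    [QR: 2197 ≡ 1 mod 4, sign kept]
  = (9/547)    [2197 ≡ 9 mod 547]
  = (547/9)    [QR: 9 ≡ 1 mod 4, sign kept]
  = (7/9)    [547 ≡ 7 mod 9]
  = (9/7)    [QR: 9 ≡ 1 mod 4, sign kept]
  = (2/7)    [9 ≡ 2 mod 7]
  = (1/7)    [7 ≡ 7 mod 8 ⇒ (2/7) = +1]
  = 1    [(1/7) = 1]
Second factor (3133/2197):
(3133/2197)
  = (936/2197)    [3133 ≡ 936 mod 2197]
  = -(117/2197)    [2197 ≡ 5 mod 8 ⇒ (2/2197)^3 = -1]
  = -(2197/117)    [QR: 117 ≡ 1 mod 4, sign kept]
  = -(91/117)    [2197 ≡ 91 mod 117]
  = -(117/91)    [QR: 117 ≡ 1 mod 4, sign kept]
  = -(26/91)    [117 ≡ 26 mod 91]
  = (13/91)    [91 ≡ 3 mod 8 ⇒ (2/91) = -1]
  = (91/13)    [QR: 13 ≡ 1 mod 4, sign kept]
  = (0/13)    [91 ≡ 0 mod 13]
  = 0    [numerator 0, gcd > 1]
Product: (1)·(0) = 0.

0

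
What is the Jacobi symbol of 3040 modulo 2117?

-1

Reduce the numerator: 3040 ≡ 923 (mod 2117), so (3040/2117) = (923/2117).
2117 ≡ 1 (mod 4), so quadratic reciprocity gives (923/2117) = (2117/923). Reduce: 2117 ≡ 271 (mod 923). Now have (271/923).
Both 271 ≡ 3 and 923 ≡ 3 (mod 4), so reciprocity gives (271/923) = -(923/271). Reduce: 923 ≡ 110 (mod 271). Now have -(110/271).
Factor out 2: 110 = 2·55. Since 271 ≡ 7 (mod 8), (2/271) = +1. Now have -(55/271).
Both 55 ≡ 3 and 271 ≡ 3 (mod 4), so reciprocity gives (55/271) = -(271/55). Reduce: 271 ≡ 51 (mod 55). Now have (51/55).
Both 51 ≡ 3 and 55 ≡ 3 (mod 4), so reciprocity gives (51/55) = -(55/51). Reduce: 55 ≡ 4 (mod 51). Now have -(4/51).
Factor out 2: 4 = 2^2. Since 51 ≡ 3 (mod 8), (2/51) = -1, and (2/51)^2 = +1. Now have -(1/51).
(1/51) = 1. Collecting the sign factors: -1.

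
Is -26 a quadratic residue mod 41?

no

(-26/41)
  = (26/41)    [41 ≡ 1 mod 4 ⇒ (-1/41) = +1]
  = (13/41)    [41 ≡ 1 mod 8 ⇒ (2/41) = +1]
  = (41/13)    [QR: 13 ≡ 1 mod 4, sign kept]
  = (2/13)    [41 ≡ 2 mod 13]
  = -(1/13)    [13 ≡ 5 mod 8 ⇒ (2/13) = -1]
  = -1    [(1/13) = 1]
The Legendre symbol is -1, so x^2 ≡ -26 (mod 41) has no solution.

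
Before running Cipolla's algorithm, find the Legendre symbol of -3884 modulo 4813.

1

(-3884 / 4813)
  = (929 / 4813)    [-3884 ≡ 929 mod 4813]
  = (4813 / 929)    [QR: 929 ≡ 1 mod 4, sign kept]
  = (168 / 929)    [4813 ≡ 168 mod 929]
  = (21 / 929)    [929 ≡ 1 mod 8 ⇒ (2 / 929)^3 = +1]
  = (929 / 21)    [QR: 21 ≡ 1 mod 4, sign kept]
  = (5 / 21)    [929 ≡ 5 mod 21]
  = (21 / 5)    [QR: 5 ≡ 1 mod 4, sign kept]
  = (1 / 5)    [21 ≡ 1 mod 5]
  = 1    [(1 / 5) = 1]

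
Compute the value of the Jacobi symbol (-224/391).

-1

Reduce the numerator: -224 ≡ 167 (mod 391), so (-224/391) = (167/391).
Both 167 ≡ 3 and 391 ≡ 3 (mod 4), so reciprocity gives (167/391) = -(391/167). Reduce: 391 ≡ 57 (mod 167). Now have -(57/167).
57 ≡ 1 (mod 4), so quadratic reciprocity gives (57/167) = (167/57). Reduce: 167 ≡ 53 (mod 57). Now have -(53/57).
53 ≡ 1 (mod 4), so quadratic reciprocity gives (53/57) = (57/53). Reduce: 57 ≡ 4 (mod 53). Now have -(4/53).
Factor out 2: 4 = 2^2. Since 53 ≡ 5 (mod 8), (2/53) = -1, and (2/53)^2 = +1. Now have -(1/53).
(1/53) = 1. Collecting the sign factors: -1.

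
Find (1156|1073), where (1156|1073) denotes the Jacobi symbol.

Reduce the numerator: 1156 ≡ 83 (mod 1073), so (1156|1073) = (83|1073).
1073 ≡ 1 (mod 4), so quadratic reciprocity gives (83|1073) = (1073|83). Reduce: 1073 ≡ 77 (mod 83). Now have (77|83).
77 ≡ 1 (mod 4), so quadratic reciprocity gives (77|83) = (83|77). Reduce: 83 ≡ 6 (mod 77). Now have (6|77).
Factor out 2: 6 = 2·3. Since 77 ≡ 5 (mod 8), (2|77) = -1. Now have -(3|77).
77 ≡ 1 (mod 4), so quadratic reciprocity gives (3|77) = (77|3). Reduce: 77 ≡ 2 (mod 3). Now have -(2|3).
Factor out 2: 2 = 2. Since 3 ≡ 3 (mod 8), (2|3) = -1. Now have (1|3).
(1|3) = 1. Collecting the sign factors: 1.

1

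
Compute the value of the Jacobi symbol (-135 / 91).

1

(-135 / 91)
  = (47 / 91)    [-135 ≡ 47 mod 91]
  = -(91 / 47)    [QR: both ≡ 3 mod 4, sign flips]
  = -(44 / 47)    [91 ≡ 44 mod 47]
  = -(11 / 47)    [47 ≡ 7 mod 8 ⇒ (2 / 47)^2 = +1]
  = (47 / 11)    [QR: both ≡ 3 mod 4, sign flips]
  = (3 / 11)    [47 ≡ 3 mod 11]
  = -(11 / 3)    [QR: both ≡ 3 mod 4, sign flips]
  = -(2 / 3)    [11 ≡ 2 mod 3]
  = (1 / 3)    [3 ≡ 3 mod 8 ⇒ (2 / 3) = -1]
  = 1    [(1 / 3) = 1]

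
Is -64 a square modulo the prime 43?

Pull out -1: (-64/43) = (-1/43)·(64/43). Since 43 ≡ 3 (mod 4), (-1/43) = -1. Now have -(64/43).
Reduce the numerator: 64 ≡ 21 (mod 43), so (64/43) = (21/43).
21 ≡ 1 (mod 4), so quadratic reciprocity gives (21/43) = (43/21). Reduce: 43 ≡ 1 (mod 21). Now have -(1/21).
(1/21) = 1. Collecting the sign factors: -1.
(-64/43) = -1, and 43 is prime, so -64 is not a quadratic residue mod 43.

no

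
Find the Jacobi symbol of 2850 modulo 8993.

Factor out 2: 2850 = 2·1425. Since 8993 ≡ 1 (mod 8), (2/8993) = +1. Now have (1425/8993).
1425 ≡ 1 (mod 4), so quadratic reciprocity gives (1425/8993) = (8993/1425). Reduce: 8993 ≡ 443 (mod 1425). Now have (443/1425).
1425 ≡ 1 (mod 4), so quadratic reciprocity gives (443/1425) = (1425/443). Reduce: 1425 ≡ 96 (mod 443). Now have (96/443).
Factor out 2: 96 = 2^5·3. Since 443 ≡ 3 (mod 8), (2/443) = -1, and (2/443)^5 = -1. Now have -(3/443).
Both 3 ≡ 3 and 443 ≡ 3 (mod 4), so reciprocity gives (3/443) = -(443/3). Reduce: 443 ≡ 2 (mod 3). Now have (2/3).
Factor out 2: 2 = 2. Since 3 ≡ 3 (mod 8), (2/3) = -1. Now have -(1/3).
(1/3) = 1. Collecting the sign factors: -1.

-1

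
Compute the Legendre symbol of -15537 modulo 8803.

(-15537/8803)
  = (2069/8803)    [-15537 ≡ 2069 mod 8803]
  = (8803/2069)    [QR: 2069 ≡ 1 mod 4, sign kept]
  = (527/2069)    [8803 ≡ 527 mod 2069]
  = (2069/527)    [QR: 2069 ≡ 1 mod 4, sign kept]
  = (488/527)    [2069 ≡ 488 mod 527]
  = (61/527)    [527 ≡ 7 mod 8 ⇒ (2/527)^3 = +1]
  = (527/61)    [QR: 61 ≡ 1 mod 4, sign kept]
  = (39/61)    [527 ≡ 39 mod 61]
  = (61/39)    [QR: 61 ≡ 1 mod 4, sign kept]
  = (22/39)    [61 ≡ 22 mod 39]
  = (11/39)    [39 ≡ 7 mod 8 ⇒ (2/39) = +1]
  = -(39/11)    [QR: both ≡ 3 mod 4, sign flips]
  = -(6/11)    [39 ≡ 6 mod 11]
  = (3/11)    [11 ≡ 3 mod 8 ⇒ (2/11) = -1]
  = -(11/3)    [QR: both ≡ 3 mod 4, sign flips]
  = -(2/3)    [11 ≡ 2 mod 3]
  = (1/3)    [3 ≡ 3 mod 8 ⇒ (2/3) = -1]
  = 1    [(1/3) = 1]

1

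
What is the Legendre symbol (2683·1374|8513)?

-1

By multiplicativity, (2683·1374|8513) = (2683|8513)·(1374|8513).
First factor (2683|8513):
8513 ≡ 1 (mod 4), so quadratic reciprocity gives (2683|8513) = (8513|2683). Reduce: 8513 ≡ 464 (mod 2683). Now have (464|2683).
Factor out 2: 464 = 2^4·29. Since 2683 ≡ 3 (mod 8), (2|2683) = -1, and (2|2683)^4 = +1. Now have (29|2683).
29 ≡ 1 (mod 4), so quadratic reciprocity gives (29|2683) = (2683|29). Reduce: 2683 ≡ 15 (mod 29). Now have (15|29).
29 ≡ 1 (mod 4), so quadratic reciprocity gives (15|29) = (29|15). Reduce: 29 ≡ 14 (mod 15). Now have (14|15).
Factor out 2: 14 = 2·7. Since 15 ≡ 7 (mod 8), (2|15) = +1. Now have (7|15).
Both 7 ≡ 3 and 15 ≡ 3 (mod 4), so reciprocity gives (7|15) = -(15|7). Reduce: 15 ≡ 1 (mod 7). Now have -(1|7).
(1|7) = 1. Collecting the sign factors: -1.
Second factor (1374|8513):
Factor out 2: 1374 = 2·687. Since 8513 ≡ 1 (mod 8), (2|8513) = +1. Now have (687|8513).
8513 ≡ 1 (mod 4), so quadratic reciprocity gives (687|8513) = (8513|687). Reduce: 8513 ≡ 269 (mod 687). Now have (269|687).
269 ≡ 1 (mod 4), so quadratic reciprocity gives (269|687) = (687|269). Reduce: 687 ≡ 149 (mod 269). Now have (149|269).
149 ≡ 1 (mod 4), so quadratic reciprocity gives (149|269) = (269|149). Reduce: 269 ≡ 120 (mod 149). Now have (120|149).
Factor out 2: 120 = 2^3·15. Since 149 ≡ 5 (mod 8), (2|149) = -1, and (2|149)^3 = -1. Now have -(15|149).
149 ≡ 1 (mod 4), so quadratic reciprocity gives (15|149) = (149|15). Reduce: 149 ≡ 14 (mod 15). Now have -(14|15).
Factor out 2: 14 = 2·7. Since 15 ≡ 7 (mod 8), (2|15) = +1. Now have -(7|15).
Both 7 ≡ 3 and 15 ≡ 3 (mod 4), so reciprocity gives (7|15) = -(15|7). Reduce: 15 ≡ 1 (mod 7). Now have (1|7).
(1|7) = 1. Collecting the sign factors: 1.
Product: (-1)·(1) = -1.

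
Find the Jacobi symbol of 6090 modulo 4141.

(6090/4141)
  = (1949/4141)    [6090 ≡ 1949 mod 4141]
  = (4141/1949)    [QR: 1949 ≡ 1 mod 4, sign kept]
  = (243/1949)    [4141 ≡ 243 mod 1949]
  = (1949/243)    [QR: 1949 ≡ 1 mod 4, sign kept]
  = (5/243)    [1949 ≡ 5 mod 243]
  = (243/5)    [QR: 5 ≡ 1 mod 4, sign kept]
  = (3/5)    [243 ≡ 3 mod 5]
  = (5/3)    [QR: 5 ≡ 1 mod 4, sign kept]
  = (2/3)    [5 ≡ 2 mod 3]
  = -(1/3)    [3 ≡ 3 mod 8 ⇒ (2/3) = -1]
  = -1    [(1/3) = 1]

-1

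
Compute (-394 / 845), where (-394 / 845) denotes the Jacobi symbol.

(-394 / 845)
  = (451 / 845)    [-394 ≡ 451 mod 845]
  = (845 / 451)    [QR: 845 ≡ 1 mod 4, sign kept]
  = (394 / 451)    [845 ≡ 394 mod 451]
  = -(197 / 451)    [451 ≡ 3 mod 8 ⇒ (2 / 451) = -1]
  = -(451 / 197)    [QR: 197 ≡ 1 mod 4, sign kept]
  = -(57 / 197)    [451 ≡ 57 mod 197]
  = -(197 / 57)    [QR: 57 ≡ 1 mod 4, sign kept]
  = -(26 / 57)    [197 ≡ 26 mod 57]
  = -(13 / 57)    [57 ≡ 1 mod 8 ⇒ (2 / 57) = +1]
  = -(57 / 13)    [QR: 13 ≡ 1 mod 4, sign kept]
  = -(5 / 13)    [57 ≡ 5 mod 13]
  = -(13 / 5)    [QR: 5 ≡ 1 mod 4, sign kept]
  = -(3 / 5)    [13 ≡ 3 mod 5]
  = -(5 / 3)    [QR: 5 ≡ 1 mod 4, sign kept]
  = -(2 / 3)    [5 ≡ 2 mod 3]
  = (1 / 3)    [3 ≡ 3 mod 8 ⇒ (2 / 3) = -1]
  = 1    [(1 / 3) = 1]

1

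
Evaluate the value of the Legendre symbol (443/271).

-1

Reduce the numerator: 443 ≡ 172 (mod 271), so (443/271) = (172/271).
Factor out 2: 172 = 2^2·43. Since 271 ≡ 7 (mod 8), (2/271) = +1, and (2/271)^2 = +1. Now have (43/271).
Both 43 ≡ 3 and 271 ≡ 3 (mod 4), so reciprocity gives (43/271) = -(271/43). Reduce: 271 ≡ 13 (mod 43). Now have -(13/43).
13 ≡ 1 (mod 4), so quadratic reciprocity gives (13/43) = (43/13). Reduce: 43 ≡ 4 (mod 13). Now have -(4/13).
Factor out 2: 4 = 2^2. Since 13 ≡ 5 (mod 8), (2/13) = -1, and (2/13)^2 = +1. Now have -(1/13).
(1/13) = 1. Collecting the sign factors: -1.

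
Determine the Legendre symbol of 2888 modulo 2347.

-1

(2888/2347)
  = (541/2347)    [2888 ≡ 541 mod 2347]
  = (2347/541)    [QR: 541 ≡ 1 mod 4, sign kept]
  = (183/541)    [2347 ≡ 183 mod 541]
  = (541/183)    [QR: 541 ≡ 1 mod 4, sign kept]
  = (175/183)    [541 ≡ 175 mod 183]
  = -(183/175)    [QR: both ≡ 3 mod 4, sign flips]
  = -(8/175)    [183 ≡ 8 mod 175]
  = -(1/175)    [175 ≡ 7 mod 8 ⇒ (2/175)^3 = +1]
  = -1    [(1/175) = 1]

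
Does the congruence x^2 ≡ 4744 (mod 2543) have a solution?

(4744/2543)
  = (2201/2543)    [4744 ≡ 2201 mod 2543]
  = (2543/2201)    [QR: 2201 ≡ 1 mod 4, sign kept]
  = (342/2201)    [2543 ≡ 342 mod 2201]
  = (171/2201)    [2201 ≡ 1 mod 8 ⇒ (2/2201) = +1]
  = (2201/171)    [QR: 2201 ≡ 1 mod 4, sign kept]
  = (149/171)    [2201 ≡ 149 mod 171]
  = (171/149)    [QR: 149 ≡ 1 mod 4, sign kept]
  = (22/149)    [171 ≡ 22 mod 149]
  = -(11/149)    [149 ≡ 5 mod 8 ⇒ (2/149) = -1]
  = -(149/11)    [QR: 149 ≡ 1 mod 4, sign kept]
  = -(6/11)    [149 ≡ 6 mod 11]
  = (3/11)    [11 ≡ 3 mod 8 ⇒ (2/11) = -1]
  = -(11/3)    [QR: both ≡ 3 mod 4, sign flips]
  = -(2/3)    [11 ≡ 2 mod 3]
  = (1/3)    [3 ≡ 3 mod 8 ⇒ (2/3) = -1]
  = 1    [(1/3) = 1]
(4744/2543) = 1, and 2543 is prime, so 4744 is a quadratic residue mod 2543.

yes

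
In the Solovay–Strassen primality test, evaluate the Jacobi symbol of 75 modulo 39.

0

Reduce the numerator: 75 ≡ 36 (mod 39), so (75 / 39) = (36 / 39).
Factor out 2: 36 = 2^2·9. Since 39 ≡ 7 (mod 8), (2 / 39) = +1, and (2 / 39)^2 = +1. Now have (9 / 39).
9 ≡ 1 (mod 4), so quadratic reciprocity gives (9 / 39) = (39 / 9). Reduce: 39 ≡ 3 (mod 9). Now have (3 / 9).
9 ≡ 1 (mod 4), so quadratic reciprocity gives (3 / 9) = (9 / 3). Reduce: 9 ≡ 0 (mod 3). Now have (0 / 3).
The numerator is now 0 with denominator 3 > 1: the symbol is 0.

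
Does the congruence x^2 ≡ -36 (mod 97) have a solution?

yes

(-36/97)
  = (61/97)    [-36 ≡ 61 mod 97]
  = (97/61)    [QR: 61 ≡ 1 mod 4, sign kept]
  = (36/61)    [97 ≡ 36 mod 61]
  = (9/61)    [61 ≡ 5 mod 8 ⇒ (2/61)^2 = +1]
  = (61/9)    [QR: 9 ≡ 1 mod 4, sign kept]
  = (7/9)    [61 ≡ 7 mod 9]
  = (9/7)    [QR: 9 ≡ 1 mod 4, sign kept]
  = (2/7)    [9 ≡ 2 mod 7]
  = (1/7)    [7 ≡ 7 mod 8 ⇒ (2/7) = +1]
  = 1    [(1/7) = 1]
The Legendre symbol is 1, so x^2 ≡ -36 (mod 97) has solution.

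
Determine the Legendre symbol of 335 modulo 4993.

(335|4993)
  = (4993|335)    [QR: 4993 ≡ 1 mod 4, sign kept]
  = (303|335)    [4993 ≡ 303 mod 335]
  = -(335|303)    [QR: both ≡ 3 mod 4, sign flips]
  = -(32|303)    [335 ≡ 32 mod 303]
  = -(1|303)    [303 ≡ 7 mod 8 ⇒ (2|303)^5 = +1]
  = -1    [(1|303) = 1]

-1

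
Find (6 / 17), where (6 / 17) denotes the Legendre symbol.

(6 / 17)
  = (3 / 17)    [17 ≡ 1 mod 8 ⇒ (2 / 17) = +1]
  = (17 / 3)    [QR: 17 ≡ 1 mod 4, sign kept]
  = (2 / 3)    [17 ≡ 2 mod 3]
  = -(1 / 3)    [3 ≡ 3 mod 8 ⇒ (2 / 3) = -1]
  = -1    [(1 / 3) = 1]

-1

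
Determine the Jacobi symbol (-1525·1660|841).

By multiplicativity, (-1525·1660|841) = (-1525|841)·(1660|841).
First factor (-1525|841):
Pull out -1: (-1525|841) = (-1|841)·(1525|841). Since 841 ≡ 1 (mod 4), (-1|841) = +1. Now have (1525|841).
Reduce the numerator: 1525 ≡ 684 (mod 841), so (1525|841) = (684|841).
Factor out 2: 684 = 2^2·171. Since 841 ≡ 1 (mod 8), (2|841) = +1, and (2|841)^2 = +1. Now have (171|841).
841 ≡ 1 (mod 4), so quadratic reciprocity gives (171|841) = (841|171). Reduce: 841 ≡ 157 (mod 171). Now have (157|171).
157 ≡ 1 (mod 4), so quadratic reciprocity gives (157|171) = (171|157). Reduce: 171 ≡ 14 (mod 157). Now have (14|157).
Factor out 2: 14 = 2·7. Since 157 ≡ 5 (mod 8), (2|157) = -1. Now have -(7|157).
157 ≡ 1 (mod 4), so quadratic reciprocity gives (7|157) = (157|7). Reduce: 157 ≡ 3 (mod 7). Now have -(3|7).
Both 3 ≡ 3 and 7 ≡ 3 (mod 4), so reciprocity gives (3|7) = -(7|3). Reduce: 7 ≡ 1 (mod 3). Now have (1|3).
(1|3) = 1. Collecting the sign factors: 1.
Second factor (1660|841):
Reduce the numerator: 1660 ≡ 819 (mod 841), so (1660|841) = (819|841).
841 ≡ 1 (mod 4), so quadratic reciprocity gives (819|841) = (841|819). Reduce: 841 ≡ 22 (mod 819). Now have (22|819).
Factor out 2: 22 = 2·11. Since 819 ≡ 3 (mod 8), (2|819) = -1. Now have -(11|819).
Both 11 ≡ 3 and 819 ≡ 3 (mod 4), so reciprocity gives (11|819) = -(819|11). Reduce: 819 ≡ 5 (mod 11). Now have (5|11).
5 ≡ 1 (mod 4), so quadratic reciprocity gives (5|11) = (11|5). Reduce: 11 ≡ 1 (mod 5). Now have (1|5).
(1|5) = 1. Collecting the sign factors: 1.
Product: (1)·(1) = 1.

1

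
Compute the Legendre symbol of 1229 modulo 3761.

1229 ≡ 1 (mod 4), so quadratic reciprocity gives (1229 / 3761) = (3761 / 1229). Reduce: 3761 ≡ 74 (mod 1229). Now have (74 / 1229).
Factor out 2: 74 = 2·37. Since 1229 ≡ 5 (mod 8), (2 / 1229) = -1. Now have -(37 / 1229).
37 ≡ 1 (mod 4), so quadratic reciprocity gives (37 / 1229) = (1229 / 37). Reduce: 1229 ≡ 8 (mod 37). Now have -(8 / 37).
Factor out 2: 8 = 2^3. Since 37 ≡ 5 (mod 8), (2 / 37) = -1, and (2 / 37)^3 = -1. Now have (1 / 37).
(1 / 37) = 1. Collecting the sign factors: 1.

1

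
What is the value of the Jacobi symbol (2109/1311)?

(2109/1311)
  = (798/1311)    [2109 ≡ 798 mod 1311]
  = (399/1311)    [1311 ≡ 7 mod 8 ⇒ (2/1311) = +1]
  = -(1311/399)    [QR: both ≡ 3 mod 4, sign flips]
  = -(114/399)    [1311 ≡ 114 mod 399]
  = -(57/399)    [399 ≡ 7 mod 8 ⇒ (2/399) = +1]
  = -(399/57)    [QR: 57 ≡ 1 mod 4, sign kept]
  = -(0/57)    [399 ≡ 0 mod 57]
  = 0    [numerator 0, gcd > 1]

0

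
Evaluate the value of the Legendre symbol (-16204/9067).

(-16204/9067)
  = -(16204/9067)    [9067 ≡ 3 mod 4 ⇒ (-1/9067) = -1]
  = -(7137/9067)    [16204 ≡ 7137 mod 9067]
  = -(9067/7137)    [QR: 7137 ≡ 1 mod 4, sign kept]
  = -(1930/7137)    [9067 ≡ 1930 mod 7137]
  = -(965/7137)    [7137 ≡ 1 mod 8 ⇒ (2/7137) = +1]
  = -(7137/965)    [QR: 965 ≡ 1 mod 4, sign kept]
  = -(382/965)    [7137 ≡ 382 mod 965]
  = (191/965)    [965 ≡ 5 mod 8 ⇒ (2/965) = -1]
  = (965/191)    [QR: 965 ≡ 1 mod 4, sign kept]
  = (10/191)    [965 ≡ 10 mod 191]
  = (5/191)    [191 ≡ 7 mod 8 ⇒ (2/191) = +1]
  = (191/5)    [QR: 5 ≡ 1 mod 4, sign kept]
  = (1/5)    [191 ≡ 1 mod 5]
  = 1    [(1/5) = 1]

1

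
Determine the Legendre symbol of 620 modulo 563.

(620/563)
  = (57/563)    [620 ≡ 57 mod 563]
  = (563/57)    [QR: 57 ≡ 1 mod 4, sign kept]
  = (50/57)    [563 ≡ 50 mod 57]
  = (25/57)    [57 ≡ 1 mod 8 ⇒ (2/57) = +1]
  = (57/25)    [QR: 25 ≡ 1 mod 4, sign kept]
  = (7/25)    [57 ≡ 7 mod 25]
  = (25/7)    [QR: 25 ≡ 1 mod 4, sign kept]
  = (4/7)    [25 ≡ 4 mod 7]
  = (1/7)    [7 ≡ 7 mod 8 ⇒ (2/7)^2 = +1]
  = 1    [(1/7) = 1]

1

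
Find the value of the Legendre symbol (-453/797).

(-453/797)
  = (344/797)    [-453 ≡ 344 mod 797]
  = -(43/797)    [797 ≡ 5 mod 8 ⇒ (2/797)^3 = -1]
  = -(797/43)    [QR: 797 ≡ 1 mod 4, sign kept]
  = -(23/43)    [797 ≡ 23 mod 43]
  = (43/23)    [QR: both ≡ 3 mod 4, sign flips]
  = (20/23)    [43 ≡ 20 mod 23]
  = (5/23)    [23 ≡ 7 mod 8 ⇒ (2/23)^2 = +1]
  = (23/5)    [QR: 5 ≡ 1 mod 4, sign kept]
  = (3/5)    [23 ≡ 3 mod 5]
  = (5/3)    [QR: 5 ≡ 1 mod 4, sign kept]
  = (2/3)    [5 ≡ 2 mod 3]
  = -(1/3)    [3 ≡ 3 mod 8 ⇒ (2/3) = -1]
  = -1    [(1/3) = 1]

-1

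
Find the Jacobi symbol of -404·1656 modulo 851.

By multiplicativity, (-404·1656/851) = (-404/851)·(1656/851).
First factor (-404/851):
(-404/851)
  = -(404/851)    [851 ≡ 3 mod 4 ⇒ (-1/851) = -1]
  = -(101/851)    [851 ≡ 3 mod 8 ⇒ (2/851)^2 = +1]
  = -(851/101)    [QR: 101 ≡ 1 mod 4, sign kept]
  = -(43/101)    [851 ≡ 43 mod 101]
  = -(101/43)    [QR: 101 ≡ 1 mod 4, sign kept]
  = -(15/43)    [101 ≡ 15 mod 43]
  = (43/15)    [QR: both ≡ 3 mod 4, sign flips]
  = (13/15)    [43 ≡ 13 mod 15]
  = (15/13)    [QR: 13 ≡ 1 mod 4, sign kept]
  = (2/13)    [15 ≡ 2 mod 13]
  = -(1/13)    [13 ≡ 5 mod 8 ⇒ (2/13) = -1]
  = -1    [(1/13) = 1]
Second factor (1656/851):
(1656/851)
  = (805/851)    [1656 ≡ 805 mod 851]
  = (851/805)    [QR: 805 ≡ 1 mod 4, sign kept]
  = (46/805)    [851 ≡ 46 mod 805]
  = -(23/805)    [805 ≡ 5 mod 8 ⇒ (2/805) = -1]
  = -(805/23)    [QR: 805 ≡ 1 mod 4, sign kept]
  = -(0/23)    [805 ≡ 0 mod 23]
  = 0    [numerator 0, gcd > 1]
Product: (-1)·(0) = 0.

0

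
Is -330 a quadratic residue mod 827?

Pull out -1: (-330/827) = (-1/827)·(330/827). Since 827 ≡ 3 (mod 4), (-1/827) = -1. Now have -(330/827).
Factor out 2: 330 = 2·165. Since 827 ≡ 3 (mod 8), (2/827) = -1. Now have (165/827).
165 ≡ 1 (mod 4), so quadratic reciprocity gives (165/827) = (827/165). Reduce: 827 ≡ 2 (mod 165). Now have (2/165).
Factor out 2: 2 = 2. Since 165 ≡ 5 (mod 8), (2/165) = -1. Now have -(1/165).
(1/165) = 1. Collecting the sign factors: -1.
The Legendre symbol is -1, so x^2 ≡ -330 (mod 827) has no solution.

no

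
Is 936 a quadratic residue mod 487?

(936/487)
  = (449/487)    [936 ≡ 449 mod 487]
  = (487/449)    [QR: 449 ≡ 1 mod 4, sign kept]
  = (38/449)    [487 ≡ 38 mod 449]
  = (19/449)    [449 ≡ 1 mod 8 ⇒ (2/449) = +1]
  = (449/19)    [QR: 449 ≡ 1 mod 4, sign kept]
  = (12/19)    [449 ≡ 12 mod 19]
  = (3/19)    [19 ≡ 3 mod 8 ⇒ (2/19)^2 = +1]
  = -(19/3)    [QR: both ≡ 3 mod 4, sign flips]
  = -(1/3)    [19 ≡ 1 mod 3]
  = -1    [(1/3) = 1]
(936/487) = -1, and 487 is prime, so 936 is not a quadratic residue mod 487.

no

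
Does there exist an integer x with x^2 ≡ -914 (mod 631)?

no

Pull out -1: (-914|631) = (-1|631)·(914|631). Since 631 ≡ 3 (mod 4), (-1|631) = -1. Now have -(914|631).
Reduce the numerator: 914 ≡ 283 (mod 631), so (914|631) = (283|631).
Both 283 ≡ 3 and 631 ≡ 3 (mod 4), so reciprocity gives (283|631) = -(631|283). Reduce: 631 ≡ 65 (mod 283). Now have (65|283).
65 ≡ 1 (mod 4), so quadratic reciprocity gives (65|283) = (283|65). Reduce: 283 ≡ 23 (mod 65). Now have (23|65).
65 ≡ 1 (mod 4), so quadratic reciprocity gives (23|65) = (65|23). Reduce: 65 ≡ 19 (mod 23). Now have (19|23).
Both 19 ≡ 3 and 23 ≡ 3 (mod 4), so reciprocity gives (19|23) = -(23|19). Reduce: 23 ≡ 4 (mod 19). Now have -(4|19).
Factor out 2: 4 = 2^2. Since 19 ≡ 3 (mod 8), (2|19) = -1, and (2|19)^2 = +1. Now have -(1|19).
(1|19) = 1. Collecting the sign factors: -1.
The Legendre symbol is -1, so x^2 ≡ -914 (mod 631) has no solution.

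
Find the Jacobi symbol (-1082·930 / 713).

0

By multiplicativity, (-1082·930 / 713) = (-1082 / 713)·(930 / 713).
First factor (-1082 / 713):
(-1082 / 713)
  = (344 / 713)    [-1082 ≡ 344 mod 713]
  = (43 / 713)    [713 ≡ 1 mod 8 ⇒ (2 / 713)^3 = +1]
  = (713 / 43)    [QR: 713 ≡ 1 mod 4, sign kept]
  = (25 / 43)    [713 ≡ 25 mod 43]
  = (43 / 25)    [QR: 25 ≡ 1 mod 4, sign kept]
  = (18 / 25)    [43 ≡ 18 mod 25]
  = (9 / 25)    [25 ≡ 1 mod 8 ⇒ (2 / 25) = +1]
  = (25 / 9)    [QR: 9 ≡ 1 mod 4, sign kept]
  = (7 / 9)    [25 ≡ 7 mod 9]
  = (9 / 7)    [QR: 9 ≡ 1 mod 4, sign kept]
  = (2 / 7)    [9 ≡ 2 mod 7]
  = (1 / 7)    [7 ≡ 7 mod 8 ⇒ (2 / 7) = +1]
  = 1    [(1 / 7) = 1]
Second factor (930 / 713):
(930 / 713)
  = (217 / 713)    [930 ≡ 217 mod 713]
  = (713 / 217)    [QR: 217 ≡ 1 mod 4, sign kept]
  = (62 / 217)    [713 ≡ 62 mod 217]
  = (31 / 217)    [217 ≡ 1 mod 8 ⇒ (2 / 217) = +1]
  = (217 / 31)    [QR: 217 ≡ 1 mod 4, sign kept]
  = (0 / 31)    [217 ≡ 0 mod 31]
  = 0    [numerator 0, gcd > 1]
Product: (1)·(0) = 0.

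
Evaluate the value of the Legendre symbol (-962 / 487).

(-962 / 487)
  = -(962 / 487)    [487 ≡ 3 mod 4 ⇒ (-1 / 487) = -1]
  = -(475 / 487)    [962 ≡ 475 mod 487]
  = (487 / 475)    [QR: both ≡ 3 mod 4, sign flips]
  = (12 / 475)    [487 ≡ 12 mod 475]
  = (3 / 475)    [475 ≡ 3 mod 8 ⇒ (2 / 475)^2 = +1]
  = -(475 / 3)    [QR: both ≡ 3 mod 4, sign flips]
  = -(1 / 3)    [475 ≡ 1 mod 3]
  = -1    [(1 / 3) = 1]

-1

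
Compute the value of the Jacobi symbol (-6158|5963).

1

Reduce the numerator: -6158 ≡ 5768 (mod 5963), so (-6158|5963) = (5768|5963).
Factor out 2: 5768 = 2^3·721. Since 5963 ≡ 3 (mod 8), (2|5963) = -1, and (2|5963)^3 = -1. Now have -(721|5963).
721 ≡ 1 (mod 4), so quadratic reciprocity gives (721|5963) = (5963|721). Reduce: 5963 ≡ 195 (mod 721). Now have -(195|721).
721 ≡ 1 (mod 4), so quadratic reciprocity gives (195|721) = (721|195). Reduce: 721 ≡ 136 (mod 195). Now have -(136|195).
Factor out 2: 136 = 2^3·17. Since 195 ≡ 3 (mod 8), (2|195) = -1, and (2|195)^3 = -1. Now have (17|195).
17 ≡ 1 (mod 4), so quadratic reciprocity gives (17|195) = (195|17). Reduce: 195 ≡ 8 (mod 17). Now have (8|17).
Factor out 2: 8 = 2^3. Since 17 ≡ 1 (mod 8), (2|17) = +1, and (2|17)^3 = +1. Now have (1|17).
(1|17) = 1. Collecting the sign factors: 1.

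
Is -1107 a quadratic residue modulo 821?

Pull out -1: (-1107/821) = (-1/821)·(1107/821). Since 821 ≡ 1 (mod 4), (-1/821) = +1. Now have (1107/821).
Reduce the numerator: 1107 ≡ 286 (mod 821), so (1107/821) = (286/821).
Factor out 2: 286 = 2·143. Since 821 ≡ 5 (mod 8), (2/821) = -1. Now have -(143/821).
821 ≡ 1 (mod 4), so quadratic reciprocity gives (143/821) = (821/143). Reduce: 821 ≡ 106 (mod 143). Now have -(106/143).
Factor out 2: 106 = 2·53. Since 143 ≡ 7 (mod 8), (2/143) = +1. Now have -(53/143).
53 ≡ 1 (mod 4), so quadratic reciprocity gives (53/143) = (143/53). Reduce: 143 ≡ 37 (mod 53). Now have -(37/53).
37 ≡ 1 (mod 4), so quadratic reciprocity gives (37/53) = (53/37). Reduce: 53 ≡ 16 (mod 37). Now have -(16/37).
Factor out 2: 16 = 2^4. Since 37 ≡ 5 (mod 8), (2/37) = -1, and (2/37)^4 = +1. Now have -(1/37).
(1/37) = 1. Collecting the sign factors: -1.
(-1107/821) = -1, and 821 is prime, so -1107 is not a quadratic residue mod 821.

no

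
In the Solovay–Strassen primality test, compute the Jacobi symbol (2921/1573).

1

Reduce the numerator: 2921 ≡ 1348 (mod 1573), so (2921/1573) = (1348/1573).
Factor out 2: 1348 = 2^2·337. Since 1573 ≡ 5 (mod 8), (2/1573) = -1, and (2/1573)^2 = +1. Now have (337/1573).
337 ≡ 1 (mod 4), so quadratic reciprocity gives (337/1573) = (1573/337). Reduce: 1573 ≡ 225 (mod 337). Now have (225/337).
225 ≡ 1 (mod 4), so quadratic reciprocity gives (225/337) = (337/225). Reduce: 337 ≡ 112 (mod 225). Now have (112/225).
Factor out 2: 112 = 2^4·7. Since 225 ≡ 1 (mod 8), (2/225) = +1, and (2/225)^4 = +1. Now have (7/225).
225 ≡ 1 (mod 4), so quadratic reciprocity gives (7/225) = (225/7). Reduce: 225 ≡ 1 (mod 7). Now have (1/7).
(1/7) = 1. Collecting the sign factors: 1.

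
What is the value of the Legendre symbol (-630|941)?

1

(-630|941)
  = (630|941)    [941 ≡ 1 mod 4 ⇒ (-1|941) = +1]
  = -(315|941)    [941 ≡ 5 mod 8 ⇒ (2|941) = -1]
  = -(941|315)    [QR: 941 ≡ 1 mod 4, sign kept]
  = -(311|315)    [941 ≡ 311 mod 315]
  = (315|311)    [QR: both ≡ 3 mod 4, sign flips]
  = (4|311)    [315 ≡ 4 mod 311]
  = (1|311)    [311 ≡ 7 mod 8 ⇒ (2|311)^2 = +1]
  = 1    [(1|311) = 1]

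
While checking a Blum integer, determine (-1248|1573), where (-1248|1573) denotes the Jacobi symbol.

(-1248|1573)
  = (325|1573)    [-1248 ≡ 325 mod 1573]
  = (1573|325)    [QR: 325 ≡ 1 mod 4, sign kept]
  = (273|325)    [1573 ≡ 273 mod 325]
  = (325|273)    [QR: 273 ≡ 1 mod 4, sign kept]
  = (52|273)    [325 ≡ 52 mod 273]
  = (13|273)    [273 ≡ 1 mod 8 ⇒ (2|273)^2 = +1]
  = (273|13)    [QR: 13 ≡ 1 mod 4, sign kept]
  = (0|13)    [273 ≡ 0 mod 13]
  = 0    [numerator 0, gcd > 1]

0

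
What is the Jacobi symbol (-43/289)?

Pull out -1: (-43/289) = (-1/289)·(43/289). Since 289 ≡ 1 (mod 4), (-1/289) = +1. Now have (43/289).
289 ≡ 1 (mod 4), so quadratic reciprocity gives (43/289) = (289/43). Reduce: 289 ≡ 31 (mod 43). Now have (31/43).
Both 31 ≡ 3 and 43 ≡ 3 (mod 4), so reciprocity gives (31/43) = -(43/31). Reduce: 43 ≡ 12 (mod 31). Now have -(12/31).
Factor out 2: 12 = 2^2·3. Since 31 ≡ 7 (mod 8), (2/31) = +1, and (2/31)^2 = +1. Now have -(3/31).
Both 3 ≡ 3 and 31 ≡ 3 (mod 4), so reciprocity gives (3/31) = -(31/3). Reduce: 31 ≡ 1 (mod 3). Now have (1/3).
(1/3) = 1. Collecting the sign factors: 1.

1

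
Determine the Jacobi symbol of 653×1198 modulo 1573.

-1

By multiplicativity, (653·1198/1573) = (653/1573)·(1198/1573).
First factor (653/1573):
653 ≡ 1 (mod 4), so quadratic reciprocity gives (653/1573) = (1573/653). Reduce: 1573 ≡ 267 (mod 653). Now have (267/653).
653 ≡ 1 (mod 4), so quadratic reciprocity gives (267/653) = (653/267). Reduce: 653 ≡ 119 (mod 267). Now have (119/267).
Both 119 ≡ 3 and 267 ≡ 3 (mod 4), so reciprocity gives (119/267) = -(267/119). Reduce: 267 ≡ 29 (mod 119). Now have -(29/119).
29 ≡ 1 (mod 4), so quadratic reciprocity gives (29/119) = (119/29). Reduce: 119 ≡ 3 (mod 29). Now have -(3/29).
29 ≡ 1 (mod 4), so quadratic reciprocity gives (3/29) = (29/3). Reduce: 29 ≡ 2 (mod 3). Now have -(2/3).
Factor out 2: 2 = 2. Since 3 ≡ 3 (mod 8), (2/3) = -1. Now have (1/3).
(1/3) = 1. Collecting the sign factors: 1.
Second factor (1198/1573):
Factor out 2: 1198 = 2·599. Since 1573 ≡ 5 (mod 8), (2/1573) = -1. Now have -(599/1573).
1573 ≡ 1 (mod 4), so quadratic reciprocity gives (599/1573) = (1573/599). Reduce: 1573 ≡ 375 (mod 599). Now have -(375/599).
Both 375 ≡ 3 and 599 ≡ 3 (mod 4), so reciprocity gives (375/599) = -(599/375). Reduce: 599 ≡ 224 (mod 375). Now have (224/375).
Factor out 2: 224 = 2^5·7. Since 375 ≡ 7 (mod 8), (2/375) = +1, and (2/375)^5 = +1. Now have (7/375).
Both 7 ≡ 3 and 375 ≡ 3 (mod 4), so reciprocity gives (7/375) = -(375/7). Reduce: 375 ≡ 4 (mod 7). Now have -(4/7).
Factor out 2: 4 = 2^2. Since 7 ≡ 7 (mod 8), (2/7) = +1, and (2/7)^2 = +1. Now have -(1/7).
(1/7) = 1. Collecting the sign factors: -1.
Product: (1)·(-1) = -1.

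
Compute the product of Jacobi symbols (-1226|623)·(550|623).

-1

By multiplicativity, (-1226·550|623) = (-1226|623)·(550|623).
First factor (-1226|623):
Reduce the numerator: -1226 ≡ 20 (mod 623), so (-1226|623) = (20|623).
Factor out 2: 20 = 2^2·5. Since 623 ≡ 7 (mod 8), (2|623) = +1, and (2|623)^2 = +1. Now have (5|623).
5 ≡ 1 (mod 4), so quadratic reciprocity gives (5|623) = (623|5). Reduce: 623 ≡ 3 (mod 5). Now have (3|5).
5 ≡ 1 (mod 4), so quadratic reciprocity gives (3|5) = (5|3). Reduce: 5 ≡ 2 (mod 3). Now have (2|3).
Factor out 2: 2 = 2. Since 3 ≡ 3 (mod 8), (2|3) = -1. Now have -(1|3).
(1|3) = 1. Collecting the sign factors: -1.
Second factor (550|623):
Factor out 2: 550 = 2·275. Since 623 ≡ 7 (mod 8), (2|623) = +1. Now have (275|623).
Both 275 ≡ 3 and 623 ≡ 3 (mod 4), so reciprocity gives (275|623) = -(623|275). Reduce: 623 ≡ 73 (mod 275). Now have -(73|275).
73 ≡ 1 (mod 4), so quadratic reciprocity gives (73|275) = (275|73). Reduce: 275 ≡ 56 (mod 73). Now have -(56|73).
Factor out 2: 56 = 2^3·7. Since 73 ≡ 1 (mod 8), (2|73) = +1, and (2|73)^3 = +1. Now have -(7|73).
73 ≡ 1 (mod 4), so quadratic reciprocity gives (7|73) = (73|7). Reduce: 73 ≡ 3 (mod 7). Now have -(3|7).
Both 3 ≡ 3 and 7 ≡ 3 (mod 4), so reciprocity gives (3|7) = -(7|3). Reduce: 7 ≡ 1 (mod 3). Now have (1|3).
(1|3) = 1. Collecting the sign factors: 1.
Product: (-1)·(1) = -1.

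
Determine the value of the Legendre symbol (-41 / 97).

(-41 / 97)
  = (41 / 97)    [97 ≡ 1 mod 4 ⇒ (-1 / 97) = +1]
  = (97 / 41)    [QR: 41 ≡ 1 mod 4, sign kept]
  = (15 / 41)    [97 ≡ 15 mod 41]
  = (41 / 15)    [QR: 41 ≡ 1 mod 4, sign kept]
  = (11 / 15)    [41 ≡ 11 mod 15]
  = -(15 / 11)    [QR: both ≡ 3 mod 4, sign flips]
  = -(4 / 11)    [15 ≡ 4 mod 11]
  = -(1 / 11)    [11 ≡ 3 mod 8 ⇒ (2 / 11)^2 = +1]
  = -1    [(1 / 11) = 1]

-1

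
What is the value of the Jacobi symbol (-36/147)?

0

Pull out -1: (-36/147) = (-1/147)·(36/147). Since 147 ≡ 3 (mod 4), (-1/147) = -1. Now have -(36/147).
Factor out 2: 36 = 2^2·9. Since 147 ≡ 3 (mod 8), (2/147) = -1, and (2/147)^2 = +1. Now have -(9/147).
9 ≡ 1 (mod 4), so quadratic reciprocity gives (9/147) = (147/9). Reduce: 147 ≡ 3 (mod 9). Now have -(3/9).
9 ≡ 1 (mod 4), so quadratic reciprocity gives (3/9) = (9/3). Reduce: 9 ≡ 0 (mod 3). Now have -(0/3).
The numerator is now 0 with denominator 3 > 1: the symbol is 0.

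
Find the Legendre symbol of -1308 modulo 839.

1

Reduce the numerator: -1308 ≡ 370 (mod 839), so (-1308|839) = (370|839).
Factor out 2: 370 = 2·185. Since 839 ≡ 7 (mod 8), (2|839) = +1. Now have (185|839).
185 ≡ 1 (mod 4), so quadratic reciprocity gives (185|839) = (839|185). Reduce: 839 ≡ 99 (mod 185). Now have (99|185).
185 ≡ 1 (mod 4), so quadratic reciprocity gives (99|185) = (185|99). Reduce: 185 ≡ 86 (mod 99). Now have (86|99).
Factor out 2: 86 = 2·43. Since 99 ≡ 3 (mod 8), (2|99) = -1. Now have -(43|99).
Both 43 ≡ 3 and 99 ≡ 3 (mod 4), so reciprocity gives (43|99) = -(99|43). Reduce: 99 ≡ 13 (mod 43). Now have (13|43).
13 ≡ 1 (mod 4), so quadratic reciprocity gives (13|43) = (43|13). Reduce: 43 ≡ 4 (mod 13). Now have (4|13).
Factor out 2: 4 = 2^2. Since 13 ≡ 5 (mod 8), (2|13) = -1, and (2|13)^2 = +1. Now have (1|13).
(1|13) = 1. Collecting the sign factors: 1.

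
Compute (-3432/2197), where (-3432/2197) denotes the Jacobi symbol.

0

Pull out -1: (-3432/2197) = (-1/2197)·(3432/2197). Since 2197 ≡ 1 (mod 4), (-1/2197) = +1. Now have (3432/2197).
Reduce the numerator: 3432 ≡ 1235 (mod 2197), so (3432/2197) = (1235/2197).
2197 ≡ 1 (mod 4), so quadratic reciprocity gives (1235/2197) = (2197/1235). Reduce: 2197 ≡ 962 (mod 1235). Now have (962/1235).
Factor out 2: 962 = 2·481. Since 1235 ≡ 3 (mod 8), (2/1235) = -1. Now have -(481/1235).
481 ≡ 1 (mod 4), so quadratic reciprocity gives (481/1235) = (1235/481). Reduce: 1235 ≡ 273 (mod 481). Now have -(273/481).
273 ≡ 1 (mod 4), so quadratic reciprocity gives (273/481) = (481/273). Reduce: 481 ≡ 208 (mod 273). Now have -(208/273).
Factor out 2: 208 = 2^4·13. Since 273 ≡ 1 (mod 8), (2/273) = +1, and (2/273)^4 = +1. Now have -(13/273).
13 ≡ 1 (mod 4), so quadratic reciprocity gives (13/273) = (273/13). Reduce: 273 ≡ 0 (mod 13). Now have -(0/13).
The numerator is now 0 with denominator 13 > 1: the symbol is 0.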